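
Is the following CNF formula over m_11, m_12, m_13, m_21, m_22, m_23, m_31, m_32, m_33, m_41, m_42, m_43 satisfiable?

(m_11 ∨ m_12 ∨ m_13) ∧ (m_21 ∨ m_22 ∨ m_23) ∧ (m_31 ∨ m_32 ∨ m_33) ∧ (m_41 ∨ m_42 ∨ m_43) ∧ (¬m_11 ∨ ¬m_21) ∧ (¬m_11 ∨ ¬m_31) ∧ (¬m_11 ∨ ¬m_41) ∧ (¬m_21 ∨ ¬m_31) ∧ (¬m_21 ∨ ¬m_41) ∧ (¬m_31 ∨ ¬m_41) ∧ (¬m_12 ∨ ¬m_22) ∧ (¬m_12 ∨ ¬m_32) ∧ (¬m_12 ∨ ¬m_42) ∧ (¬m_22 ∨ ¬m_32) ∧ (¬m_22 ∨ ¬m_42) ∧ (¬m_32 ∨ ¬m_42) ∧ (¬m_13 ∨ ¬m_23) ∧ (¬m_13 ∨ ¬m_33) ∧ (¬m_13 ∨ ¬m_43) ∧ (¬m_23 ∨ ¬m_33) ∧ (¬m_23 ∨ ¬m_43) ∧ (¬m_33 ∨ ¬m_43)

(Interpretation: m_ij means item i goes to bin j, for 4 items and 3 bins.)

Unsatisfiable

Case m_11 = False:
Case m_12 = True:
The clause (¬m_22) is unit, so m_22 = False.
The clause (¬m_32) is unit, so m_32 = False.
The clause (¬m_42) is unit, so m_42 = False.
Case m_21 = True:
The clause (¬m_31) is unit, so m_31 = False.
The clause (m_33) is unit, so m_33 = True.
The clause (¬m_41) is unit, so m_41 = False.
The clause (m_43) is unit, so m_43 = True.
Now (¬m_43) is unsatisfied and unit — conflict.
That branch fails; take m_21 = False instead.
The clause (m_23) is unit, so m_23 = True.
The clause (¬m_13) is unit, so m_13 = False.
The clause (¬m_33) is unit, so m_33 = False.
The clause (m_31) is unit, so m_31 = True.
The clause (¬m_41) is unit, so m_41 = False.
The clause (m_43) is unit, so m_43 = True.
Now (¬m_43) is unsatisfied and unit — conflict.
Both values of m_21 lead to a conflict.
That branch fails; take m_12 = False instead.
The clause (m_13) is unit, so m_13 = True.
The clause (¬m_23) is unit, so m_23 = False.
The clause (¬m_33) is unit, so m_33 = False.
The clause (¬m_43) is unit, so m_43 = False.
Case m_21 = True:
The clause (¬m_31) is unit, so m_31 = False.
The clause (m_32) is unit, so m_32 = True.
The clause (¬m_41) is unit, so m_41 = False.
The clause (m_42) is unit, so m_42 = True.
Now (¬m_42) is unsatisfied and unit — conflict.
That branch fails; take m_21 = False instead.
The clause (m_22) is unit, so m_22 = True.
The clause (¬m_32) is unit, so m_32 = False.
The clause (m_31) is unit, so m_31 = True.
The clause (¬m_41) is unit, so m_41 = False.
The clause (m_42) is unit, so m_42 = True.
Now (¬m_42) is unsatisfied and unit — conflict.
Both values of m_21 lead to a conflict.
Both values of m_12 lead to a conflict.
That branch fails; take m_11 = True instead.
The clause (¬m_21) is unit, so m_21 = False.
The clause (¬m_31) is unit, so m_31 = False.
The clause (¬m_41) is unit, so m_41 = False.
Case m_22 = True:
The clause (¬m_12) is unit, so m_12 = False.
The clause (¬m_32) is unit, so m_32 = False.
The clause (m_33) is unit, so m_33 = True.
The clause (¬m_42) is unit, so m_42 = False.
The clause (m_43) is unit, so m_43 = True.
Now (¬m_43) is unsatisfied and unit — conflict.
That branch fails; take m_22 = False instead.
The clause (m_23) is unit, so m_23 = True.
The clause (¬m_13) is unit, so m_13 = False.
The clause (¬m_33) is unit, so m_33 = False.
The clause (m_32) is unit, so m_32 = True.
The clause (¬m_12) is unit, so m_12 = False.
The clause (¬m_42) is unit, so m_42 = False.
The clause (m_43) is unit, so m_43 = True.
Now (¬m_43) is unsatisfied and unit — conflict.
Both values of m_22 lead to a conflict.
Both values of m_11 lead to a conflict.
No assignment satisfies every clause.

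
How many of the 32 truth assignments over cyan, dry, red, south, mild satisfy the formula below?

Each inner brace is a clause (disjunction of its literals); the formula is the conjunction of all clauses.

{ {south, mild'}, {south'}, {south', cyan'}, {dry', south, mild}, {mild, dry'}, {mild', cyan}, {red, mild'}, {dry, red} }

There are 2^5 = 32 truth assignments over (cyan, dry, red, south, mild).
Split on mild. With mild = 1, the clauses containing mild are satisfied and mild' drops from the rest; 0 of the 2^4 = 16 assignments to the other variables satisfy what remains.
With mild = 0, by the same count on the reduced clause set, 2 assignments work.
Total: 0 + 2 = 2.

2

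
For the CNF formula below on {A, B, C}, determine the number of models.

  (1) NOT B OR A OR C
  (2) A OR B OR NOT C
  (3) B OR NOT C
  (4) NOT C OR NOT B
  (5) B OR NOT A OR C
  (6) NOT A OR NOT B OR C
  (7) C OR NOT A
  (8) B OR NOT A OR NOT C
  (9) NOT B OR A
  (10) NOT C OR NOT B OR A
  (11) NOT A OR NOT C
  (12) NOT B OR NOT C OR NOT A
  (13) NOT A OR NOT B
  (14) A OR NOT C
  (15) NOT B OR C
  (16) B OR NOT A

1

There are 2^3 = 8 truth assignments over (A, B, C).
Check each against the 16 clauses (columns in the order A, B, C):
  F F F  ✓ satisfies all
  F F T  ✗ fails (A OR B OR NOT C)
  F T F  ✗ fails (NOT B OR A OR C)
  F T T  ✗ fails (NOT C OR NOT B)
  T F F  ✗ fails (B OR NOT A OR C)
  T F T  ✗ fails (B OR NOT C)
  T T F  ✗ fails (NOT A OR NOT B OR C)
  T T T  ✗ fails (NOT C OR NOT B)
1 of the 8 rows is a model.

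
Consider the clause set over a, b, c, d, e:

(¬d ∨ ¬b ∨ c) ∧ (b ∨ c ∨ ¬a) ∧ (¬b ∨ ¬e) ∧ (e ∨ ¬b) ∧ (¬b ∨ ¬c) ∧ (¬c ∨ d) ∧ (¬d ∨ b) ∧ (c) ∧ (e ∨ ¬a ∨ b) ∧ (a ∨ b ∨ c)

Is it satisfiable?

No

(c) alone gives c = True.
(¬b) alone gives b = False.
(d) alone gives d = True.
Now (¬d) is unsatisfied and unit — conflict.
No assignment satisfies every clause.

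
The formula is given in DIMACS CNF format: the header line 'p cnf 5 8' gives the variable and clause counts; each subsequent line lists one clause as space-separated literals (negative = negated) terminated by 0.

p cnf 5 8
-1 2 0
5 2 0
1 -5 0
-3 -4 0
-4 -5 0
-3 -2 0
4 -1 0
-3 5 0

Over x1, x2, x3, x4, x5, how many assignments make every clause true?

There are 2^5 = 32 truth assignments over (x1, x2, x3, x4, x5).
Split on x2. With x2 = True, the clauses containing x2 are satisfied and ¬x2 drops from the rest; 3 of the 2^4 = 16 assignments to the other variables satisfy what remains.
With x2 = False, by the same count on the reduced clause set, 0 assignments work.
Total: 3 + 0 = 3.

3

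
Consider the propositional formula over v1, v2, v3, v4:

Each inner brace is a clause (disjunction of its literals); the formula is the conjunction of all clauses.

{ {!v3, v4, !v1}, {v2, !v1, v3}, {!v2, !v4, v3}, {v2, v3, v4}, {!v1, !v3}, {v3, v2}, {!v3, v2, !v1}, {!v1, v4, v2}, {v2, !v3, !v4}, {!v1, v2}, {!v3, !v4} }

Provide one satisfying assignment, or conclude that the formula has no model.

Branch on v1: set v1 = false.
Branch on v3: set v3 = true.
From the singleton clause (!v4), v4 = false.
No clause remains; v2 is free.

v1=false,  v2=false,  v3=true,  v4=false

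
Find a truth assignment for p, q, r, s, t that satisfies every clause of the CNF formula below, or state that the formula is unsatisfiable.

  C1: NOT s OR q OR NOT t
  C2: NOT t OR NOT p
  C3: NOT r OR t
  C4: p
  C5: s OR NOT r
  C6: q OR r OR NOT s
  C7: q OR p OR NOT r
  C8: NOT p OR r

UNSATISFIABLE

(p) alone gives p = true.
(NOT t) alone gives t = false.
(NOT r) alone gives r = false.
Now (r) is unsatisfied and unit — conflict.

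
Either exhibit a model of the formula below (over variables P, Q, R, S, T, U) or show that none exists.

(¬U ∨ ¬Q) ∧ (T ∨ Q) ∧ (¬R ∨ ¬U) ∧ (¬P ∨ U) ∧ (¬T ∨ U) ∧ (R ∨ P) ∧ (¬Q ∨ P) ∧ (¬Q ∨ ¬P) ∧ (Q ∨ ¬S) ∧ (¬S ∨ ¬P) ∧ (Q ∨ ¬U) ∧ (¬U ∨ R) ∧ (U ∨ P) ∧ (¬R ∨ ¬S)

UNSATISFIABLE

Case U = False:
Unit clause (¬P) forces P = False.
But (P) is also a unit clause — contradiction.
So U must be the other value — set U = True.
Unit clause (¬Q) forces Q = False.
But (Q) is also a unit clause — contradiction.
Either choice for U ends in contradiction.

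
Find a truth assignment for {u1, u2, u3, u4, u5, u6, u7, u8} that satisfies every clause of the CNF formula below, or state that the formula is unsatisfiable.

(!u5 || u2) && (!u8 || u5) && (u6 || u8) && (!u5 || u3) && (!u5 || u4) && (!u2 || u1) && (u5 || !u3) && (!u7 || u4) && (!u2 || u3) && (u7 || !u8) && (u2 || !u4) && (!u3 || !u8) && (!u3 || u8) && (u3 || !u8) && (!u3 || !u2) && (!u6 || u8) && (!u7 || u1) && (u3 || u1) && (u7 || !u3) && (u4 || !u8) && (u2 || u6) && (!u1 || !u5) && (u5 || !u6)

UNSATISFIABLE

Branch on u5: set u5 = false.
(!u8) alone gives u8 = false.
(u6) alone gives u6 = true.
Now (!u6) is unsatisfied and unit — conflict.
Backtrack on u5: now try u5 = true.
(u2) alone gives u2 = true.
(u3) alone gives u3 = true.
Now (!u3) is unsatisfied and unit — conflict.
Both values of u5 lead to a conflict.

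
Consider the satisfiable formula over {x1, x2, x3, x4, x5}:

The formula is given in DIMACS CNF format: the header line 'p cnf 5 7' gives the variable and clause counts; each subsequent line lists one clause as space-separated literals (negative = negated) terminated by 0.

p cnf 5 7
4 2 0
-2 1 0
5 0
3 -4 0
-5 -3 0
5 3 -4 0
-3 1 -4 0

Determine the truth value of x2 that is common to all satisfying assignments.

Suppose x2 = False.
(x4) alone gives x4 = True.
(x5) alone gives x5 = True.
(x3) alone gives x3 = True.
But (¬x3) is also a unit clause — contradiction.
So every satisfying assignment has x2 = True.

True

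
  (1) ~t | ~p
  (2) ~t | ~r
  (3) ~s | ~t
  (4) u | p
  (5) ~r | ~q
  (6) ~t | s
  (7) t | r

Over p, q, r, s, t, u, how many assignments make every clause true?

There are 2^6 = 64 truth assignments over (p, q, r, s, t, u).
Split on s. With s = 1, the clauses containing s are satisfied and ~s drops from the rest; 3 of the 2^5 = 32 assignments to the other variables satisfy what remains.
With s = 0, by the same count on the reduced clause set, 3 assignments work.
(One model: p=F, q=F, r=T, s=F, t=F, u=T.)
Total: 3 + 3 = 6.

6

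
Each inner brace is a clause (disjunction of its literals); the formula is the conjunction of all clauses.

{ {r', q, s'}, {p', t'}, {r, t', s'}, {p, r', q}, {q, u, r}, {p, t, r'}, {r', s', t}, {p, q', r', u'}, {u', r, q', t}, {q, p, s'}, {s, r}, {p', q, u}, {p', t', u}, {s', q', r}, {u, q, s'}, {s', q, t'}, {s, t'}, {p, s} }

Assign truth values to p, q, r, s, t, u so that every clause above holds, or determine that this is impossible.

Case p = 0:
Unit clause (s) forces s = 1.
Unit clause (q) forces q = 1.
Unit clause (r) forces r = 1.
Unit clause (t) forces t = 1.
Unit clause (u') forces u = 0.
Every clause now holds.

p=0, q=1, r=1, s=1, t=1, u=0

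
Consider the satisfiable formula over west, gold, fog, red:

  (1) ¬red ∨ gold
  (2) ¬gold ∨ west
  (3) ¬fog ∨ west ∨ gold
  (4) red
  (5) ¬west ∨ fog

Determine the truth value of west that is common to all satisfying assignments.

Suppose west = False.
(¬gold) alone gives gold = False.
(¬red) alone gives red = False.
Now (red) is unsatisfied and unit — conflict.
So every satisfying assignment has west = True.

True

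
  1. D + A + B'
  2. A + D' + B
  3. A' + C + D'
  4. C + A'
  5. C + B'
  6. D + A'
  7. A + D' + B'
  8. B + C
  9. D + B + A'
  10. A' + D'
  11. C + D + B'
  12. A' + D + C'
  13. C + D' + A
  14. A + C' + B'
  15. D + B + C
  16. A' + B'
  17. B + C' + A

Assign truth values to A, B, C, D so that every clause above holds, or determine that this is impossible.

UNSATISFIABLE

Try C = 1.
Try D = 1.
(A') alone gives A = 0.
(B) alone gives B = 1.
That conflicts with the unit clause (B').
So D must be the other value — set D = 0.
(A') alone gives A = 0.
(B') alone gives B = 0.
That conflicts with the unit clause (B).
Either choice for D ends in contradiction.
So C must be the other value — set C = 0.
(A') alone gives A = 0.
(B') alone gives B = 0.
That conflicts with the unit clause (B).
Either choice for C ends in contradiction.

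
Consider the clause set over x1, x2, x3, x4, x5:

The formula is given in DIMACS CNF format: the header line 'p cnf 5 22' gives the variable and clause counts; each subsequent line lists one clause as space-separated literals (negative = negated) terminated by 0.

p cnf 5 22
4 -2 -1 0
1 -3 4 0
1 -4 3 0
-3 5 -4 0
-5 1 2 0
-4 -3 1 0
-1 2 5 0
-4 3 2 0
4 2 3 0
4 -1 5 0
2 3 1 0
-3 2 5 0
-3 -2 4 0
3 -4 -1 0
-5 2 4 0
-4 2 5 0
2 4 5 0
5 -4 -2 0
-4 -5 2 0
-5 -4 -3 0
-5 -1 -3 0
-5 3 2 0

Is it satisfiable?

Case x4 = False:
Case x2 = True:
The clause (¬x1) is unit, so x1 = False.
The clause (¬x3) is unit, so x3 = False.
All clauses hold; x5 can take either value.
A satisfying assignment: x1=False; x2=True; x3=False; x4=False; x5=True.

Satisfiable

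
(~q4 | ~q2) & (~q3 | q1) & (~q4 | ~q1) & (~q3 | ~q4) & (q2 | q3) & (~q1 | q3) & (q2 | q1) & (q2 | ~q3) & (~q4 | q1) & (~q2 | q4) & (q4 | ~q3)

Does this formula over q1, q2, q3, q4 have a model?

Unsatisfiable

Try q4 = 0.
The clause (~q2) is unit, so q2 = 0.
The clause (q3) is unit, so q3 = 1.
Now (~q3) is unsatisfied and unit — conflict.
So q4 must be the other value — set q4 = 1.
The clause (~q2) is unit, so q2 = 0.
The clause (~q1) is unit, so q1 = 0.
Now (q1) is unsatisfied and unit — conflict.
Neither q4 = 1 nor q4 = 0 works.
No assignment satisfies every clause.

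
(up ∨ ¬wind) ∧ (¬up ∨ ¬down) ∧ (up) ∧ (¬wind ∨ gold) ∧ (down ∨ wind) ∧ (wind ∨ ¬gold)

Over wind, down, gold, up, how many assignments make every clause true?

There are 2^4 = 16 truth assignments over (wind, down, gold, up).
Split on down. With down = True, the clauses containing down are satisfied and ¬down drops from the rest; 0 of the 2^3 = 8 assignments to the other variables satisfy what remains.
With down = False, by the same count on the reduced clause set, 1 assignment works.
Total: 0 + 1 = 1.

1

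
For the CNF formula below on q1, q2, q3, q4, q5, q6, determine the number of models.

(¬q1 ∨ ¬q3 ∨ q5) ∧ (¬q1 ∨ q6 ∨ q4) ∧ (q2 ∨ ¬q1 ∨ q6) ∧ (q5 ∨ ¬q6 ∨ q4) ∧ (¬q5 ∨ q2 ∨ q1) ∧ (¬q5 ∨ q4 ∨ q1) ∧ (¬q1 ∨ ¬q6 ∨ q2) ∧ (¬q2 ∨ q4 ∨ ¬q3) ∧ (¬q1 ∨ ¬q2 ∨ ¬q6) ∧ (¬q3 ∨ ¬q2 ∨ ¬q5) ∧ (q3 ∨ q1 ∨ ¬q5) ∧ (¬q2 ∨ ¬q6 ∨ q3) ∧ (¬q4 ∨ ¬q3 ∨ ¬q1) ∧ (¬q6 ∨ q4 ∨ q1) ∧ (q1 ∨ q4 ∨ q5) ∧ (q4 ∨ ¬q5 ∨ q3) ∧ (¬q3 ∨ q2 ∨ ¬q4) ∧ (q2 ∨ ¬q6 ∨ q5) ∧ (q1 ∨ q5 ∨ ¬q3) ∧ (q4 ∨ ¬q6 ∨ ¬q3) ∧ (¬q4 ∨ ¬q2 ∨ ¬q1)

There are 2^6 = 64 truth assignments over (q1, q2, q3, q4, q5, q6).
Split on q5. With q5 = True, the clauses containing q5 are satisfied and ¬q5 drops from the rest; 0 of the 2^5 = 32 assignments to the other variables satisfy what remains.
With q5 = False, by the same count on the reduced clause set, 2 assignments work.
Total: 0 + 2 = 2.

2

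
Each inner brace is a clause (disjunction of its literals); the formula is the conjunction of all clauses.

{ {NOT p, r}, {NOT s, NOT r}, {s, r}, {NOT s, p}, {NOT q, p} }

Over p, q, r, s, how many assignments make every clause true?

There are 2^4 = 16 truth assignments over (p, q, r, s).
Check each against the 5 clauses (columns in the order p, q, r, s):
  F F F F  ✗ fails (s OR r)
  F F F T  ✗ fails (NOT s OR p)
  F F T F  ✓ satisfies all
  F F T T  ✗ fails (NOT s OR NOT r)
  F T F F  ✗ fails (s OR r)
  F T F T  ✗ fails (NOT s OR p)
  F T T F  ✗ fails (NOT q OR p)
  F T T T  ✗ fails (NOT s OR NOT r)
  T F F F  ✗ fails (NOT p OR r)
  T F F T  ✗ fails (NOT p OR r)
  T F T F  ✓ satisfies all
  T F T T  ✗ fails (NOT s OR NOT r)
  T T F F  ✗ fails (NOT p OR r)
  T T F T  ✗ fails (NOT p OR r)
  T T T F  ✓ satisfies all
  T T T T  ✗ fails (NOT s OR NOT r)
3 of the 16 rows are models.

3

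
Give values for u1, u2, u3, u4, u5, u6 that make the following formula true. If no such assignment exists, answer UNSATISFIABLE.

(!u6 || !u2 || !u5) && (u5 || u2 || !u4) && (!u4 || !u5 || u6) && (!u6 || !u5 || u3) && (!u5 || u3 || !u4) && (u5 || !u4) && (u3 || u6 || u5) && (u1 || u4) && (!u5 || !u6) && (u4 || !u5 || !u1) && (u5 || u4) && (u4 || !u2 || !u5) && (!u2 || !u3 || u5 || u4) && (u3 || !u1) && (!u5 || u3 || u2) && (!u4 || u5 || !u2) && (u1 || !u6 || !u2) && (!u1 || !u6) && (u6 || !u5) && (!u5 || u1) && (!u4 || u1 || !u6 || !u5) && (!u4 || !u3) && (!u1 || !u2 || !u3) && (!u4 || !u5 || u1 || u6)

UNSATISFIABLE

Branch on u5: set u5 = true.
The clause (!u6) is unit, so u6 = false.
But (u6) is also a unit clause — contradiction.
Backtrack on u5: now try u5 = false.
The clause (!u4) is unit, so u4 = false.
But (u4) is also a unit clause — contradiction.
Either choice for u5 ends in contradiction.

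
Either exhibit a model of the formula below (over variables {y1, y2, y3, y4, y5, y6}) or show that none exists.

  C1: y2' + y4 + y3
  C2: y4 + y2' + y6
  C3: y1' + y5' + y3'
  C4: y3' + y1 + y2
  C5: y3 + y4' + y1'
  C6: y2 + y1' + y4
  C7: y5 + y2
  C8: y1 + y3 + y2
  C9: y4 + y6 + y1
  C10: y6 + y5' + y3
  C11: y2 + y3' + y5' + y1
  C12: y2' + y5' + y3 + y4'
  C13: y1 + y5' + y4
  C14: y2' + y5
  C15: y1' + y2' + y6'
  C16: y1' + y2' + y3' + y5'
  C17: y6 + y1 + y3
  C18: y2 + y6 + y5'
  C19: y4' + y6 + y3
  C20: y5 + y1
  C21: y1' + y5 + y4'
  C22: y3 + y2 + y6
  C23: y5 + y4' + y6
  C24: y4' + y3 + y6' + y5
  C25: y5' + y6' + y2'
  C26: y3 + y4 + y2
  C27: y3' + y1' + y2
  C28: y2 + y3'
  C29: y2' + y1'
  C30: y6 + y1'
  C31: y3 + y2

Try y5 = 1.
Try y1 = 0.
Unit clause (y4) forces y4 = 1.
Try y3 = 1.
Unit clause (y2) forces y2 = 1.
Unit clause (y6') forces y6 = 0.
All clauses are satisfied.

y1=0,  y2=1,  y3=1,  y4=1,  y5=1,  y6=0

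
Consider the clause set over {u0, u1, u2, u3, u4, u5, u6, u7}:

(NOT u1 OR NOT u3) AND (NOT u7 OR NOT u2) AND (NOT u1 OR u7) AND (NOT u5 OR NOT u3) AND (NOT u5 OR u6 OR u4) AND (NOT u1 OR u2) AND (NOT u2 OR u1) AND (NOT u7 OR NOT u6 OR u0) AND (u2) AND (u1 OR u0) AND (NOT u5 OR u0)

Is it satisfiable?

The clause (u2) is unit, so u2 = true.
The clause (NOT u7) is unit, so u7 = false.
The clause (NOT u1) is unit, so u1 = false.
Now (u1) is unsatisfied and unit — conflict.
No assignment satisfies every clause.

No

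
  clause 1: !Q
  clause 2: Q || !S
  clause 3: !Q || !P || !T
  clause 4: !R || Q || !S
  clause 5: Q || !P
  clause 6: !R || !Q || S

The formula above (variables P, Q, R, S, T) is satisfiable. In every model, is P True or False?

Suppose P = true.
The clause (!Q) is unit, so Q = false.
That conflicts with the unit clause (Q).
So every satisfying assignment has P = False.

False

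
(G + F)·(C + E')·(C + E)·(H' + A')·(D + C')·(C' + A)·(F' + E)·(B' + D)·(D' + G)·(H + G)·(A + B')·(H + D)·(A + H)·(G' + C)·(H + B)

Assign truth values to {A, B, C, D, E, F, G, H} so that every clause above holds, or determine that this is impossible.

A=1; B=1; C=1; D=1; E=1; F=0; G=1; H=0

Branch on G: set G = 1.
(C) alone gives C = 1.
(D) alone gives D = 1.
(A) alone gives A = 1.
(H') alone gives H = 0.
(B) alone gives B = 1.
Branch on F: set F = 0.
Every clause is now satisfied; E is unconstrained.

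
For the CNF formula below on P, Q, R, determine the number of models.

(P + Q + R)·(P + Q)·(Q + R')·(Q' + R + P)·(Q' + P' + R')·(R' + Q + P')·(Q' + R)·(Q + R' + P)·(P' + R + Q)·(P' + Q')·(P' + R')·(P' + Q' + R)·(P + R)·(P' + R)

1

There are 2^3 = 8 truth assignments over (P, Q, R).
Check each against the 14 clauses (columns in the order P, Q, R):
  F F F  ✗ fails (P + Q + R)
  F F T  ✗ fails (P + Q)
  F T F  ✗ fails (Q' + R + P)
  F T T  ✓ satisfies all
  T F F  ✗ fails (P' + R + Q)
  T F T  ✗ fails (Q + R')
  T T F  ✗ fails (Q' + R)
  T T T  ✗ fails (Q' + P' + R')
1 of the 8 rows is a model.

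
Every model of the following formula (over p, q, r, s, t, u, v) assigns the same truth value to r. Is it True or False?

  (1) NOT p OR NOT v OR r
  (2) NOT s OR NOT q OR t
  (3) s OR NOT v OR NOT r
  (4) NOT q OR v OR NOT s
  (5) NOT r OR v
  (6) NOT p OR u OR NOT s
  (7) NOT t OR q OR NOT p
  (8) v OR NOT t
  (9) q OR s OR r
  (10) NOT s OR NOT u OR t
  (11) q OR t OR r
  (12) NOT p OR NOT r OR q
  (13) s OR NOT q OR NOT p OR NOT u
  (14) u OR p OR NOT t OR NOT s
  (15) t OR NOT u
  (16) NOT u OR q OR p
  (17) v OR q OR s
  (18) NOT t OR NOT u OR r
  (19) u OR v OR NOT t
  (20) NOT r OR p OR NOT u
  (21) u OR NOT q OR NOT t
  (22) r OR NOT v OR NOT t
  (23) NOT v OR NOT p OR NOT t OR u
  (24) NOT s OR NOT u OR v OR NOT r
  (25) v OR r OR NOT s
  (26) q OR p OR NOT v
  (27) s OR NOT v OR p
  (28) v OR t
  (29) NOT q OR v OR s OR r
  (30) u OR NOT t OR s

Suppose r = false.
Branch on p: set p = false.
Branch on v: set v = true.
(NOT t) alone gives t = false.
(q) alone gives q = true.
(NOT s) alone gives s = false.
But (s) is also a unit clause — contradiction.
That branch fails; take v = false instead.
(NOT t) alone gives t = false.
But (t) is also a unit clause — contradiction.
Either choice for v ends in contradiction.
That branch fails; take p = true instead.
(NOT v) alone gives v = false.
(NOT t) alone gives t = false.
But (t) is also a unit clause — contradiction.
Either choice for p ends in contradiction.
So every satisfying assignment has r = True.

True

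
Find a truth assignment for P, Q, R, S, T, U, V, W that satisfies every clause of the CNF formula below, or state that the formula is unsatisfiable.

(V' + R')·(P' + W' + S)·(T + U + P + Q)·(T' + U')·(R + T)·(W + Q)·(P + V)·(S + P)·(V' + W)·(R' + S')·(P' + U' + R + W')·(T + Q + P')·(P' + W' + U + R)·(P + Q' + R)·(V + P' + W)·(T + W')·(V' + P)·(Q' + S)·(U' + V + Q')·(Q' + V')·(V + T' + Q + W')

UNSATISFIABLE

Branch on V: set V = 0.
(P) alone gives P = 1.
(W) alone gives W = 1.
(S) alone gives S = 1.
(R') alone gives R = 0.
(T) alone gives T = 1.
(U') alone gives U = 0.
But (U) is also a unit clause — contradiction.
That branch fails; take V = 1 instead.
(R') alone gives R = 0.
(T) alone gives T = 1.
(U') alone gives U = 0.
(W) alone gives W = 1.
(P') alone gives P = 0.
But (P) is also a unit clause — contradiction.
Neither V = 1 nor V = 0 works.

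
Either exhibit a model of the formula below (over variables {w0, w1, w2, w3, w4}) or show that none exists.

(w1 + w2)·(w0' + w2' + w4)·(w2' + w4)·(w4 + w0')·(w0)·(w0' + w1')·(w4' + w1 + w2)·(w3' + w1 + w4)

Unit clause (w0) forces w0 = 1.
Unit clause (w4) forces w4 = 1.
Unit clause (w1') forces w1 = 0.
Unit clause (w2) forces w2 = 1.
All clauses hold; w3 can take either value.

w0=1, w1=0, w2=1, w3=1, w4=1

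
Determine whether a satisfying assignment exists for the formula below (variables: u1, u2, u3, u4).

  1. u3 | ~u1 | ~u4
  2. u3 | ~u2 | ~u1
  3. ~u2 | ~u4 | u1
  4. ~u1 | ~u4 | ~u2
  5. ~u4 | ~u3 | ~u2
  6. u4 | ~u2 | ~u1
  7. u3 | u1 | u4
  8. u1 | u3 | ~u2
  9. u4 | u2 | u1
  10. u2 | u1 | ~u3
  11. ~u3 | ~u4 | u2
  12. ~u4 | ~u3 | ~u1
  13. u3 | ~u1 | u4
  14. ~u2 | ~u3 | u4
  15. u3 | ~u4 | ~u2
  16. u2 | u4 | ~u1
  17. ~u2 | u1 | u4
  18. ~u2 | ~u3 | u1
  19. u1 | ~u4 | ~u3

Yes, satisfiable

Suppose u3 = 0.
Suppose u1 = 0.
The clause (u4) is unit, so u4 = 1.
The clause (~u2) is unit, so u2 = 0.
Every clause now holds.
A satisfying assignment: u1=0; u2=0; u3=0; u4=1.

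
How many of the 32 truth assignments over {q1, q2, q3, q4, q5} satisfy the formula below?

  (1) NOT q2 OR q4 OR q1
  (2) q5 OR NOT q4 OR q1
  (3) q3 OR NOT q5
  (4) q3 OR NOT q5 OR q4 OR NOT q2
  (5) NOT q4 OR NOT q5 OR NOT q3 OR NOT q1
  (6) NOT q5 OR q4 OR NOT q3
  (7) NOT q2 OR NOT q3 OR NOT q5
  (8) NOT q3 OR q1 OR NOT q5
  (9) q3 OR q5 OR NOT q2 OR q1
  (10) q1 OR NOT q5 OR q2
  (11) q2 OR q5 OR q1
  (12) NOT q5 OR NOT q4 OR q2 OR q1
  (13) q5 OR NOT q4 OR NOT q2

6

There are 2^5 = 32 truth assignments over (q1, q2, q3, q4, q5).
Split on q3. With q3 = true, the clauses containing q3 are satisfied and NOT q3 drops from the rest; 3 of the 2^4 = 16 assignments to the other variables satisfy what remains.
With q3 = false, by the same count on the reduced clause set, 3 assignments work.
Total: 3 + 3 = 6.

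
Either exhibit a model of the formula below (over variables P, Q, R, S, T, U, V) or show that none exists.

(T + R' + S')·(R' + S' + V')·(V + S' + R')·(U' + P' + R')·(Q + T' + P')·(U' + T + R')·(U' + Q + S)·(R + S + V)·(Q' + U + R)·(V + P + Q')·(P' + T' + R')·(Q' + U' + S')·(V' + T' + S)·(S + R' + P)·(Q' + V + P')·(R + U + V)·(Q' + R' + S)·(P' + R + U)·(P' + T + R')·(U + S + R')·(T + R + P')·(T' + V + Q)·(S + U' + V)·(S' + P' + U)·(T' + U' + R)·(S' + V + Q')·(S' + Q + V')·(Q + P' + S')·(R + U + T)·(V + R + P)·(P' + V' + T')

Branch on T: set T = 0.
Branch on R: set R = 0.
(P') alone gives P = 0.
(U) alone gives U = 1.
(V) alone gives V = 1.
Branch on Q: set Q = 1.
(S') alone gives S = 0.
This assignment satisfies each clause.

P: 0; Q: 1; R: 0; S: 0; T: 0; U: 1; V: 1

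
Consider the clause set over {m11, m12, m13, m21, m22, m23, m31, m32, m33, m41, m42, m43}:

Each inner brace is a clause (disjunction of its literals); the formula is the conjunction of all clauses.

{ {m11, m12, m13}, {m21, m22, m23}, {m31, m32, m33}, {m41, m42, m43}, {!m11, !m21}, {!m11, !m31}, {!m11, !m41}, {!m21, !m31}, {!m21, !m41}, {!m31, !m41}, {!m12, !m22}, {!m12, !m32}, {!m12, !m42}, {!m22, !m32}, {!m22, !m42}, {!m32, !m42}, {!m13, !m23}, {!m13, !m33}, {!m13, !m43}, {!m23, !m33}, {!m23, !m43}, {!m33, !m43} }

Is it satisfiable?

Try m11 = false.
Try m12 = true.
(!m22) alone gives m22 = false.
(!m32) alone gives m32 = false.
(!m42) alone gives m42 = false.
Try m21 = true.
(!m31) alone gives m31 = false.
(m33) alone gives m33 = true.
(!m41) alone gives m41 = false.
(m43) alone gives m43 = true.
But (!m43) is also a unit clause — contradiction.
Undo m21 and try m21 = false.
(m23) alone gives m23 = true.
(!m13) alone gives m13 = false.
(!m33) alone gives m33 = false.
(m31) alone gives m31 = true.
(!m41) alone gives m41 = false.
(m43) alone gives m43 = true.
But (!m43) is also a unit clause — contradiction.
Neither m21 = true nor m21 = false works.
Undo m12 and try m12 = false.
(m13) alone gives m13 = true.
(!m23) alone gives m23 = false.
(!m33) alone gives m33 = false.
(!m43) alone gives m43 = false.
Try m21 = true.
(!m31) alone gives m31 = false.
(m32) alone gives m32 = true.
(!m41) alone gives m41 = false.
(m42) alone gives m42 = true.
But (!m42) is also a unit clause — contradiction.
Undo m21 and try m21 = false.
(m22) alone gives m22 = true.
(!m32) alone gives m32 = false.
(m31) alone gives m31 = true.
(!m41) alone gives m41 = false.
(m42) alone gives m42 = true.
But (!m42) is also a unit clause — contradiction.
Neither m21 = true nor m21 = false works.
Neither m12 = true nor m12 = false works.
Undo m11 and try m11 = true.
(!m21) alone gives m21 = false.
(!m31) alone gives m31 = false.
(!m41) alone gives m41 = false.
Try m22 = true.
(!m12) alone gives m12 = false.
(!m32) alone gives m32 = false.
(m33) alone gives m33 = true.
(!m42) alone gives m42 = false.
(m43) alone gives m43 = true.
But (!m43) is also a unit clause — contradiction.
Undo m22 and try m22 = false.
(m23) alone gives m23 = true.
(!m13) alone gives m13 = false.
(!m33) alone gives m33 = false.
(m32) alone gives m32 = true.
(!m12) alone gives m12 = false.
(!m42) alone gives m42 = false.
(m43) alone gives m43 = true.
But (!m43) is also a unit clause — contradiction.
Neither m22 = true nor m22 = false works.
Neither m11 = true nor m11 = false works.
No assignment satisfies every clause.

Unsatisfiable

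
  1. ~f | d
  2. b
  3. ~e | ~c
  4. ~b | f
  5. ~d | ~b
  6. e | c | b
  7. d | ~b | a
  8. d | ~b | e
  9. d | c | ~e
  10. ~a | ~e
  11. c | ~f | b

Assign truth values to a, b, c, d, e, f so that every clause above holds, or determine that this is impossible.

(b) alone gives b = 1.
(f) alone gives f = 1.
(d) alone gives d = 1.
Now (~d) is unsatisfied and unit — conflict.

UNSATISFIABLE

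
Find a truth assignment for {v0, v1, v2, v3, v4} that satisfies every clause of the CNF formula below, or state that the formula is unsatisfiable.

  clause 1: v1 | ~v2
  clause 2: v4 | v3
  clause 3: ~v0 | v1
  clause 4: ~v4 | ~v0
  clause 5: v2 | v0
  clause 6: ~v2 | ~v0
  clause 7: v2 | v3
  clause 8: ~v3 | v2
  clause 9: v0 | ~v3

Suppose v1 = 1.
Suppose v4 = 1.
From the singleton clause (~v0), v0 = 0.
From the singleton clause (v2), v2 = 1.
From the singleton clause (~v3), v3 = 0.
This assignment satisfies each clause.

v0: 0, v1: 1, v2: 1, v3: 0, v4: 1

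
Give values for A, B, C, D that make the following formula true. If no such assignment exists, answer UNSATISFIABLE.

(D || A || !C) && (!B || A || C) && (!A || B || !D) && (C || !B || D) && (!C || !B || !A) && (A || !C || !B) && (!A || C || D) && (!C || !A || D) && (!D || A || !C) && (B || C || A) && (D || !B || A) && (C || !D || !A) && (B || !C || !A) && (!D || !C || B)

UNSATISFIABLE

Case D = true:
Case A = false:
Unit clause (!C) forces C = false.
Unit clause (!B) forces B = false.
But (B) is also a unit clause — contradiction.
That branch fails; take A = true instead.
Unit clause (B) forces B = true.
Unit clause (!C) forces C = false.
But (C) is also a unit clause — contradiction.
Both values of A lead to a conflict.
That branch fails; take D = false instead.
Case A = true:
Unit clause (C) forces C = true.
But (!C) is also a unit clause — contradiction.
That branch fails; take A = false instead.
Unit clause (!C) forces C = false.
Unit clause (!B) forces B = false.
But (B) is also a unit clause — contradiction.
Both values of A lead to a conflict.
Both values of D lead to a conflict.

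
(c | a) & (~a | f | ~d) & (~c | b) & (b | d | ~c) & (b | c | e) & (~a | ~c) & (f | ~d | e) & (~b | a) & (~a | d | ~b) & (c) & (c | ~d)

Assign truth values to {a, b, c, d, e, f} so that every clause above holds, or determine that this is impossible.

UNSATISFIABLE

(c) alone gives c = 1.
(b) alone gives b = 1.
(~a) alone gives a = 0.
That conflicts with the unit clause (a).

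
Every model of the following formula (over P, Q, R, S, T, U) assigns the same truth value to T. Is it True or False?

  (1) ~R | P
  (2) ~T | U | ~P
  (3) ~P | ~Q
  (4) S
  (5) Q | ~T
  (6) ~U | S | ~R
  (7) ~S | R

False

Suppose T = 1.
From the singleton clause (S), S = 1.
From the singleton clause (Q), Q = 1.
From the singleton clause (~P), P = 0.
From the singleton clause (~R), R = 0.
Now (R) is unsatisfied and unit — conflict.
So every satisfying assignment has T = False.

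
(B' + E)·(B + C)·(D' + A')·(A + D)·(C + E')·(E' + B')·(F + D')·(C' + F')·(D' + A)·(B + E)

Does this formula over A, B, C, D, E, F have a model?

Try B = 0.
The clause (C) is unit, so C = 1.
The clause (F') is unit, so F = 0.
The clause (D') is unit, so D = 0.
The clause (A) is unit, so A = 1.
The clause (E) is unit, so E = 1.
All clauses are satisfied.
A satisfying assignment: A=1; B=0; C=1; D=0; E=1; F=0.

Yes, satisfiable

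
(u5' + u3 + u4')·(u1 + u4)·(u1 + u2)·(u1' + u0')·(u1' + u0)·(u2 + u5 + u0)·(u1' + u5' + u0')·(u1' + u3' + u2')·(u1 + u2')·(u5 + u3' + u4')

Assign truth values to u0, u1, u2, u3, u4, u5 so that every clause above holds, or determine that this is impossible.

UNSATISFIABLE

Branch on u1: set u1 = 1.
(u0') alone gives u0 = 0.
That conflicts with the unit clause (u0).
That branch fails; take u1 = 0 instead.
(u4) alone gives u4 = 1.
(u2) alone gives u2 = 1.
That conflicts with the unit clause (u2').
Both values of u1 lead to a conflict.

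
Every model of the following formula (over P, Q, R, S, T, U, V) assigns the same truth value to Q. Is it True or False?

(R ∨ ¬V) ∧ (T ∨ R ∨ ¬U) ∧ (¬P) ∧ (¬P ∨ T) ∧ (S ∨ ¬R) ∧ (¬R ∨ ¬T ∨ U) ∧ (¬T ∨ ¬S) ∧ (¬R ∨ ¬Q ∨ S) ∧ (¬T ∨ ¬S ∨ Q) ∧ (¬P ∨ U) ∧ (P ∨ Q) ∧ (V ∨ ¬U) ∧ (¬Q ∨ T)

True

Suppose Q = False.
(¬P) alone gives P = False.
That conflicts with the unit clause (P).
So every satisfying assignment has Q = True.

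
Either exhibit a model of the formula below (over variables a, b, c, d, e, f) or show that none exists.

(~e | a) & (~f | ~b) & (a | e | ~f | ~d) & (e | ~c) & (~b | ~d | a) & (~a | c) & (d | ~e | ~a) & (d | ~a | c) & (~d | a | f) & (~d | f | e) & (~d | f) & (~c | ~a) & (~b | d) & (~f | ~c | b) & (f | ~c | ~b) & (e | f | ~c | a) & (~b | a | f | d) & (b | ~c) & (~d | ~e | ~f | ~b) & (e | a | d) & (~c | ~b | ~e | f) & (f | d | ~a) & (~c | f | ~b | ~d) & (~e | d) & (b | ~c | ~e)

UNSATISFIABLE

Try e = 0.
Unit clause (~c) forces c = 0.
Unit clause (~a) forces a = 0.
Unit clause (d) forces d = 1.
Unit clause (~f) forces f = 0.
That conflicts with the unit clause (f).
So e must be the other value — set e = 1.
Unit clause (a) forces a = 1.
Unit clause (c) forces c = 1.
That conflicts with the unit clause (~c).
Either choice for e ends in contradiction.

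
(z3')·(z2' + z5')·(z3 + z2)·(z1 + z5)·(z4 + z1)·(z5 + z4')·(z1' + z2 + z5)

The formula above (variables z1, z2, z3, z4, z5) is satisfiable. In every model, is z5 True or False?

Suppose z5 = 1.
Unit clause (z3') forces z3 = 0.
Unit clause (z2') forces z2 = 0.
Now (z2) is unsatisfied and unit — conflict.
So every satisfying assignment has z5 = False.

False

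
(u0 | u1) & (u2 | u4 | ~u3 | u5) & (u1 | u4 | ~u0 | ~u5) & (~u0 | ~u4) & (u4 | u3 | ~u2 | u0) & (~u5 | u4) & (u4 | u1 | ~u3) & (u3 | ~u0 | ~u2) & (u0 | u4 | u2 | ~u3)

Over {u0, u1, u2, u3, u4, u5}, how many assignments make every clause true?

13

There are 2^6 = 64 truth assignments over (u0, u1, u2, u3, u4, u5).
Split on u3. With u3 = 1, the clauses containing u3 are satisfied and ~u3 drops from the rest; 6 of the 2^5 = 32 assignments to the other variables satisfy what remains.
With u3 = 0, by the same count on the reduced clause set, 7 assignments work.
(One model: u0=F, u1=T, u2=F, u3=F, u4=F, u5=F.)
Total: 6 + 7 = 13.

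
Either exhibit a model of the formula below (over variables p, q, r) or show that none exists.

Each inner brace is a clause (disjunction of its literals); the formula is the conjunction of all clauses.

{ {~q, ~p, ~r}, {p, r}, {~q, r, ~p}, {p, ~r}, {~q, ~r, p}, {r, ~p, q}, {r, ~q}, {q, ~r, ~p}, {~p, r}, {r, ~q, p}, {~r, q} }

UNSATISFIABLE

Branch on p: set p = 1.
From the singleton clause (r), r = 1.
From the singleton clause (~q), q = 0.
That conflicts with the unit clause (q).
Backtrack on p: now try p = 0.
From the singleton clause (r), r = 1.
That conflicts with the unit clause (~r).
Both values of p lead to a conflict.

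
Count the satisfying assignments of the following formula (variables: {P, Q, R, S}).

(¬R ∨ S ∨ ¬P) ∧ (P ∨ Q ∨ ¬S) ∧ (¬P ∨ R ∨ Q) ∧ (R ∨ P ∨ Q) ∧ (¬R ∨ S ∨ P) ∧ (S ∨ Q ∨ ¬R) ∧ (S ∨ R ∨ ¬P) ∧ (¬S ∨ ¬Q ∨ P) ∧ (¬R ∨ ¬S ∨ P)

There are 2^4 = 16 truth assignments over (P, Q, R, S).
Check each against the 9 clauses (columns in the order P, Q, R, S):
  F F F F  ✗ fails (R ∨ P ∨ Q)
  F F F T  ✗ fails (P ∨ Q ∨ ¬S)
  F F T F  ✗ fails (¬R ∨ S ∨ P)
  F F T T  ✗ fails (P ∨ Q ∨ ¬S)
  F T F F  ✓ satisfies all
  F T F T  ✗ fails (¬S ∨ ¬Q ∨ P)
  F T T F  ✗ fails (¬R ∨ S ∨ P)
  F T T T  ✗ fails (¬S ∨ ¬Q ∨ P)
  T F F F  ✗ fails (¬P ∨ R ∨ Q)
  T F F T  ✗ fails (¬P ∨ R ∨ Q)
  T F T F  ✗ fails (¬R ∨ S ∨ ¬P)
  T F T T  ✓ satisfies all
  T T F F  ✗ fails (S ∨ R ∨ ¬P)
  T T F T  ✓ satisfies all
  T T T F  ✗ fails (¬R ∨ S ∨ ¬P)
  T T T T  ✓ satisfies all
4 of the 16 rows are models.

4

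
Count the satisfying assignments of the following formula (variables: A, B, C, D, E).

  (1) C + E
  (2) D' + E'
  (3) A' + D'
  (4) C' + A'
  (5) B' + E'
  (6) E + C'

3

There are 2^5 = 32 truth assignments over (A, B, C, D, E).
Split on B. With B = 1, the clauses containing B are satisfied and B' drops from the rest; 0 of the 2^4 = 16 assignments to the other variables satisfy what remains.
With B = 0, by the same count on the reduced clause set, 3 assignments work.
(One model: A=F, B=F, C=F, D=F, E=T.)
Total: 0 + 3 = 3.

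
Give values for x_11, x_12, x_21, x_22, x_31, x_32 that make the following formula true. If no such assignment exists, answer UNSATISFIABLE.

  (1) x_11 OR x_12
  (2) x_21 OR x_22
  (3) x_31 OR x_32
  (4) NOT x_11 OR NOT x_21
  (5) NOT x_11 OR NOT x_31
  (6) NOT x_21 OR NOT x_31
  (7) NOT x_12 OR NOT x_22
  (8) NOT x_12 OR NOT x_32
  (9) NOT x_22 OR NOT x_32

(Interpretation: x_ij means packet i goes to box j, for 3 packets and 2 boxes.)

UNSATISFIABLE

Branch on x_11: set x_11 = true.
From the singleton clause (NOT x_21), x_21 = false.
From the singleton clause (x_22), x_22 = true.
From the singleton clause (NOT x_31), x_31 = false.
From the singleton clause (x_32), x_32 = true.
But (NOT x_32) is also a unit clause — contradiction.
Backtrack on x_11: now try x_11 = false.
From the singleton clause (x_12), x_12 = true.
From the singleton clause (NOT x_22), x_22 = false.
From the singleton clause (x_21), x_21 = true.
From the singleton clause (NOT x_31), x_31 = false.
From the singleton clause (x_32), x_32 = true.
But (NOT x_32) is also a unit clause — contradiction.
Either choice for x_11 ends in contradiction.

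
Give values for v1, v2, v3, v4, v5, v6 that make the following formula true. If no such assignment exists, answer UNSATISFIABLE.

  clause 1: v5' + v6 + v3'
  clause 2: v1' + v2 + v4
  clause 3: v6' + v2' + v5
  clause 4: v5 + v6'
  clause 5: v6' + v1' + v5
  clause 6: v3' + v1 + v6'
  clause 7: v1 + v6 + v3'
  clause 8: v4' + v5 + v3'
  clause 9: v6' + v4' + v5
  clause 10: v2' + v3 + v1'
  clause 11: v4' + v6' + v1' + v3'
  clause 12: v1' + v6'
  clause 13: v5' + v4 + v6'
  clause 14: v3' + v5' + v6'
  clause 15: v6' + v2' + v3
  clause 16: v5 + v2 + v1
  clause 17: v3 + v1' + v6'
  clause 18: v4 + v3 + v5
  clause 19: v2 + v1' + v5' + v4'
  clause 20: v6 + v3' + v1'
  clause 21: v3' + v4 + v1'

Suppose v5 = 1.
Suppose v6 = 0.
From the singleton clause (v3'), v3 = 0.
Suppose v2 = 1.
From the singleton clause (v1'), v1 = 0.
No clause remains; v4 is free.

v1: 0; v2: 1; v3: 0; v4: 0; v5: 1; v6: 0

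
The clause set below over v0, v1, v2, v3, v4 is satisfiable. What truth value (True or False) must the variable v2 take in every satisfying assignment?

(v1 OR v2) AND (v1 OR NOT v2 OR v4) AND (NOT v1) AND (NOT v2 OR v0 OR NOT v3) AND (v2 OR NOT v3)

True

Suppose v2 = false.
The clause (v1) is unit, so v1 = true.
That conflicts with the unit clause (NOT v1).
So every satisfying assignment has v2 = True.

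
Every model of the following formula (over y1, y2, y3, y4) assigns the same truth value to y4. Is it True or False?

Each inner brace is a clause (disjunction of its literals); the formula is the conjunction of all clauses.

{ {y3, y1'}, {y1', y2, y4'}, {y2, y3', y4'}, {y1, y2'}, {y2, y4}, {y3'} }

True

Suppose y4 = 0.
(y2) alone gives y2 = 1.
(y1) alone gives y1 = 1.
(y3) alone gives y3 = 1.
That conflicts with the unit clause (y3').
So every satisfying assignment has y4 = True.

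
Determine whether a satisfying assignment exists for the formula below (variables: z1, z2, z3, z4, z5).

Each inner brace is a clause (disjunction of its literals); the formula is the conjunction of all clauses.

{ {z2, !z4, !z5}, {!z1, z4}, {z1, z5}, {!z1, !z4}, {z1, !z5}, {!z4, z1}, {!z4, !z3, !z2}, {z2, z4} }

Case z1 = false:
From the singleton clause (z5), z5 = true.
But (!z5) is also a unit clause — contradiction.
That branch fails; take z1 = true instead.
From the singleton clause (z4), z4 = true.
But (!z4) is also a unit clause — contradiction.
Either choice for z1 ends in contradiction.
No assignment satisfies every clause.

No, unsatisfiable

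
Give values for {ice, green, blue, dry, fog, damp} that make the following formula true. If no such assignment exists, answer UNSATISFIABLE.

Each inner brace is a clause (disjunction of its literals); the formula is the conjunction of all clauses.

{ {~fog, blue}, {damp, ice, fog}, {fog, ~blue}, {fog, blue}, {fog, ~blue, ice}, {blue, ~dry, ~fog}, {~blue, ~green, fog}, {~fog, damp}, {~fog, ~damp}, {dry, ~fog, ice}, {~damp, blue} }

UNSATISFIABLE

Suppose fog = 0.
Unit clause (~blue) forces blue = 0.
That conflicts with the unit clause (blue).
That branch fails; take fog = 1 instead.
Unit clause (blue) forces blue = 1.
Unit clause (damp) forces damp = 1.
That conflicts with the unit clause (~damp).
Neither fog = 1 nor fog = 0 works.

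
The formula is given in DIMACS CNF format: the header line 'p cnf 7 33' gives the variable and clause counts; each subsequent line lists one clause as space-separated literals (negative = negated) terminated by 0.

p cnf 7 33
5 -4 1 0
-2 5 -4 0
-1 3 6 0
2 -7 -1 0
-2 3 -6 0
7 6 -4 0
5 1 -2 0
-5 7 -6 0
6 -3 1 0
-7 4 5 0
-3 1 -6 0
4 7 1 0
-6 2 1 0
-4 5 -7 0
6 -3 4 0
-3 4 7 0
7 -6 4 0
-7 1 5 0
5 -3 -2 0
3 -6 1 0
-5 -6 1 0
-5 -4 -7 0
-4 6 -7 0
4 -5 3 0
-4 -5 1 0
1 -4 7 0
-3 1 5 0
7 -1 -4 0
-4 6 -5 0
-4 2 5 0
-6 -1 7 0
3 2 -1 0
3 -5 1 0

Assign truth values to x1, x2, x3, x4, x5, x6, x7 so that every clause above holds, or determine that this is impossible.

x1=True, x2=True, x3=True, x4=False, x5=True, x6=True, x7=True

Try x5 = True.
Try x7 = True.
(¬x4) alone gives x4 = False.
(x3) alone gives x3 = True.
(x6) alone gives x6 = True.
(x1) alone gives x1 = True.
(x2) alone gives x2 = True.
All clauses are satisfied.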